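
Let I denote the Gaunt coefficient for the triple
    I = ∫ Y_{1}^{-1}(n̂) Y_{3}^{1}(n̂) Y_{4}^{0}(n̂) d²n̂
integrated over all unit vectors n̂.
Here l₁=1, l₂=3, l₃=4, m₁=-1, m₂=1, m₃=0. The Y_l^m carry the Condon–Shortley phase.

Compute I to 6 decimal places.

0.150786

Checks pass: Σm=0; 8 even; l₃=4∈[2,4].
(2·1+1)(2·3+1)(2·4+1) = 189
Δ: 0! 2! 6! / 9! → 1/252
sum: t=0:+1/36 = 1/36
3j²(1 3 4; 0 0 0) = Δ·Π!·Σ² = 4/63  (sign +1)
sum: t=0:+1/96 = 1/96
3j²(1 3 4; -1 1 0) = Δ·Π!·Σ² = 1/42  (sign +1)
combine: 4πI² = 189·4/63·1/42 = 2/7
take √, sign +1: I = 0.15078601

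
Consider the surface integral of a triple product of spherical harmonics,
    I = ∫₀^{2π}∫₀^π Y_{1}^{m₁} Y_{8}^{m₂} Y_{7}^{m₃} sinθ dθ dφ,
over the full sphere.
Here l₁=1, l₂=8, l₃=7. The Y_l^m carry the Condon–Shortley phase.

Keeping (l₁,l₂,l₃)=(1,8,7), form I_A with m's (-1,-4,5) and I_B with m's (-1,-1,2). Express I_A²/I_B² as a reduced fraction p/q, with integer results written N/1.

2/7

Shared (l₁,l₂,l₃)=(1,8,7): N and (l;000)² cancel in I_A²/I_B².
A: Δ = 2!·0!·14!/17! = 1/2040; Racah Σ t=2..2: t=2:+1/1916006400 = 1/1916006400; ⇒ 3j(1 8 7; -1 -4 5)² = 1/340, sgn +1
B: Δ = 2!·0!·14!/17! = 1/2040; Racah Σ t=2..2: t=2:+1/87091200 = 1/87091200; ⇒ 3j(1 8 7; -1 -1 2)² = 7/680, sgn -1
I_A²/I_B² = (1/340)/(7/680) = 2/7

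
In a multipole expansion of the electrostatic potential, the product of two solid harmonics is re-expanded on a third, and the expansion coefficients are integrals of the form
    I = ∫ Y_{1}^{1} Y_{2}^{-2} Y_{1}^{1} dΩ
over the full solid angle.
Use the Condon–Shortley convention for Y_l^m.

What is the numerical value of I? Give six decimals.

0.309019

Rules hold: Σm=0, L=4 even, 1≤1≤3.
N = 3·5·3 = 45
Δ = 2!·0!·2!/5! = 1/30
Racah Σ t=1..1: t=1:−1/1 = -1/1
⇒ 3j(1 2 1; 0 0 0)² = 2/15, sgn +1
Racah Σ t=0..0: t=0:+1/4 = 1/4
⇒ 3j(1 2 1; 1 -2 1)² = 1/5, sgn +1
4πI² = N·(3j₀)²·(3jₘ)² = 6/5
I = +1·√(1.2/4π) = 0.30901936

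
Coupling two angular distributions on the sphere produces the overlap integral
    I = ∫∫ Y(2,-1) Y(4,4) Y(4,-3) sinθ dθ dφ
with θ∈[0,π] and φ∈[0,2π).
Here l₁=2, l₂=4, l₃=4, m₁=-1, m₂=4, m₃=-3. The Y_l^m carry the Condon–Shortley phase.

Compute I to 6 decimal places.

Checks pass: Σm=0; 10 even; l₃=4∈[2,6].
(2·2+1)(2·4+1)(2·4+1) = 405
Δ: 2! 2! 6! / 11! → 1/13860
sum: t=0:+1/192 t=1:−1/36 t=2:+1/192 = -5/288
3j²(2 4 4; 0 0 0) = Δ·Π!·Σ² = 20/693  (sign -1)
sum: t=2:+1/1440 = 1/1440
3j²(2 4 4; -1 4 -3) = Δ·Π!·Σ² = 7/165  (sign -1)
combine: 4πI² = 405·20/693·7/165 = 60/121
take √, sign +1: I = 0.19864517

0.198645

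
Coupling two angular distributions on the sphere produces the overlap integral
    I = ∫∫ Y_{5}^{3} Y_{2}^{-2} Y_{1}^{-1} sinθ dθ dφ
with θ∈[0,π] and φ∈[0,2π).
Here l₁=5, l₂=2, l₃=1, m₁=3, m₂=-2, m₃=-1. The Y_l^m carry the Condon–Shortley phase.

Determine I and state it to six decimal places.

0.000000

|5−2|≤1≤5+2 violated ⇒ I = 0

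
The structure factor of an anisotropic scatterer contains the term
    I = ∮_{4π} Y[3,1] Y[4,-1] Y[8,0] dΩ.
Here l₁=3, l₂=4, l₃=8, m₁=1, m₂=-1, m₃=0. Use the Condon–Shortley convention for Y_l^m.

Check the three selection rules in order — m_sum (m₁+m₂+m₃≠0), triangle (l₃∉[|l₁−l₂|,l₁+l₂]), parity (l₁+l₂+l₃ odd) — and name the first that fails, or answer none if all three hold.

triangle

Σmᵢ = 0  ✓
l₃∈[|l₁−l₂|,l₁+l₂]=[1,7], have l₃=8  ✗
Σlᵢ = 15 ⇒ odd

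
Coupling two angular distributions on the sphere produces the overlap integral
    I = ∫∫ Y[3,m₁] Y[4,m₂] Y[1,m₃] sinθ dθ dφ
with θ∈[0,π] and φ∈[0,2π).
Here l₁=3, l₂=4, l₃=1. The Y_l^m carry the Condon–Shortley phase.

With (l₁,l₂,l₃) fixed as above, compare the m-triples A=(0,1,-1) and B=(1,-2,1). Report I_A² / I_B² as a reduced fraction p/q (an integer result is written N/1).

2/3

Same 3,4,1: normalisation and zero-m 3j drop out of the ratio.
A: Δ: 6! 0! 2! / 9! → 1/252; sum: t=3:−1/72 = -1/72; 3j²(3 4 1; 0 1 -1) = Δ·Π!·Σ² = 5/126  (sign -1)
B: Δ: 6! 0! 2! / 9! → 1/252; sum: t=2:+1/96 = 1/96; 3j²(3 4 1; 1 -2 1) = Δ·Π!·Σ² = 5/84  (sign +1)
I_A²/I_B² = (5/126)/(5/84) = 2/3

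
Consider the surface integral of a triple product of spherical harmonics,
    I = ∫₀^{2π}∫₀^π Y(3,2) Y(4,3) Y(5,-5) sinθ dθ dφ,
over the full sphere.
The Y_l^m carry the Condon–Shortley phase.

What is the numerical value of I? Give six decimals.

-0.212007

Checks pass: Σm=0; 12 even; l₃=5∈[1,7].
(2·3+1)(2·4+1)(2·5+1) = 693
Δ: 2! 4! 6! / 13! → 1/180180
sum: t=0:+1/576 t=1:−1/144 t=2:+1/576 = -1/288
3j²(3 4 5; 0 0 0) = Δ·Π!·Σ² = 20/1001  (sign +1)
sum: t=1:−1/17280 = -1/17280
3j²(3 4 5; 2 3 -5) = Δ·Π!·Σ² = 35/858  (sign -1)
combine: 4πI² = 693·20/1001·35/858 = 1050/1859
take √, sign -1: I = -0.21200691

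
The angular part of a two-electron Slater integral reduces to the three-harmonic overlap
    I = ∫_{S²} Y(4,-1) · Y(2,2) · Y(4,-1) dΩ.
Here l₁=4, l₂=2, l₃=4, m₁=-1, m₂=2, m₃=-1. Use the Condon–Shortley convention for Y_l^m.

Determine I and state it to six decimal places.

0.200662

Checks pass: Σm=0; 10 even; l₃=4∈[2,6].
(2·4+1)(2·2+1)(2·4+1) = 405
Δ: 2! 6! 2! / 11! → 1/13860
sum: t=0:+1/192 t=1:−1/36 t=2:+1/192 = -5/288
3j²(4 2 4; 0 0 0) = Δ·Π!·Σ² = 20/693  (sign -1)
sum: t=2:+1/144 = 1/144
3j²(4 2 4; -1 2 -1) = Δ·Π!·Σ² = 10/231  (sign -1)
combine: 4πI² = 405·20/693·10/231 = 3000/5929
take √, sign +1: I = 0.20066192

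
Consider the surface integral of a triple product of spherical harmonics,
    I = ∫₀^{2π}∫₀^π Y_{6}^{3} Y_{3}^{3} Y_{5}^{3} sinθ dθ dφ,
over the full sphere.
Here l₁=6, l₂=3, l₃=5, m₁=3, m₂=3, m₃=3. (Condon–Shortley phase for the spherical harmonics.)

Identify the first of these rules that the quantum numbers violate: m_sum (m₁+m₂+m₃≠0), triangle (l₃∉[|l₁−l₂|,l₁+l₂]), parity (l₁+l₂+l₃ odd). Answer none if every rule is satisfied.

azimuthal sum: 3 + 3 + 3 = 9  ✗
3 ≤ 5 ≤ 9 (triangle on l)
L = 6 + 3 + 5 = 14 (even)

m_sum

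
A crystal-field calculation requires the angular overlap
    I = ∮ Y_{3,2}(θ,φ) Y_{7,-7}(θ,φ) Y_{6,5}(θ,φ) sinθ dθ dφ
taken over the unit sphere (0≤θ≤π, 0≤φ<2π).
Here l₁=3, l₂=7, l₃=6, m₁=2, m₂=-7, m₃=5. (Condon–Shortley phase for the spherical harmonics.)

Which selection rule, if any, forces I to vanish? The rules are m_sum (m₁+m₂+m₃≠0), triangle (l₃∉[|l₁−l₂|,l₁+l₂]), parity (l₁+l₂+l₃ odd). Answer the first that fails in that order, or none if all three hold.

azimuthal sum: 2 − 7 + 5 = 0  ✓
4 ≤ 6 ≤ 10 (triangle on l)  ✓
L = 3 + 7 + 6 = 16 (even)  ✓

none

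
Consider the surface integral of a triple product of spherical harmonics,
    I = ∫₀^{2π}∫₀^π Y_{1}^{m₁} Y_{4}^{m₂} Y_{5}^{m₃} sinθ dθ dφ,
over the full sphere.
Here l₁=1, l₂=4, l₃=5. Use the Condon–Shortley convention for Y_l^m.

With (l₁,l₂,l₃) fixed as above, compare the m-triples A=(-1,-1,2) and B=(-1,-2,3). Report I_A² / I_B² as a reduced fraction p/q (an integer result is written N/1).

l's match ⇒ only the (l;m) 3-j factors differ between A and B.
A: triangle coeff Δ(1,4,5) = 1/495; Σ_t [0,0]: t=0:+1/1440 = 1/1440; (3j)²=7/165 [(1 4 5; -1 -1 2)], sign=-1
B: triangle coeff Δ(1,4,5) = 1/495; Σ_t [0,0]: t=0:+1/2880 = 1/2880; (3j)²=28/495 [(1 4 5; -1 -2 3)], sign=+1
I_A²/I_B² = (7/165)/(28/495) = 3/4

3/4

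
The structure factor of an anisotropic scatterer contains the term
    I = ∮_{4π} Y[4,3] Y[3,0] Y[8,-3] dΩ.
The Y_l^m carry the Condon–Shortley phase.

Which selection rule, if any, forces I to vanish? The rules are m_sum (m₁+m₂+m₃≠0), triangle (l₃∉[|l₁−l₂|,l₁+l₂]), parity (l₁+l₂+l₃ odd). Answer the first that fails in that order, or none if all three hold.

Σmᵢ = 0  ✓
l₃∈[|l₁−l₂|,l₁+l₂]=[1,7], have l₃=8  ✗
Σlᵢ = 15 ⇒ odd

triangle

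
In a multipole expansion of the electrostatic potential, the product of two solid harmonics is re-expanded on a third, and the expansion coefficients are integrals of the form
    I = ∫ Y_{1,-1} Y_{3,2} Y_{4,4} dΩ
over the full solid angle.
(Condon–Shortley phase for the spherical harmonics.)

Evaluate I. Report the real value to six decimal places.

0.000000

-1 + 2 + 4 = 5 ≠ 0: azimuthal integral kills it; I = 0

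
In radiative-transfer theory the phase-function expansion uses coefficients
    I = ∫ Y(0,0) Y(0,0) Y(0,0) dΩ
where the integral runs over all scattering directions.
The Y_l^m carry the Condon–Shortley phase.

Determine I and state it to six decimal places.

m-sum 0 ✓  L=0 even ✓  0≤0≤0 ✓
Π(2lᵢ+1) = 1×1×1 = 1
triangle coeff Δ(0,0,0) = 1/1
Σ_t [0,0]: t=0:+1/1 = 1/1
(3j)²=1/1 [(0 0 0; 0 0 0)], sign=+1
(m-triple is (0,0,0) — same symbol as above.)
⇒ 4πI² = 1/1
I = (+1)√(1/1/(4π)) = 0.28209479

0.282095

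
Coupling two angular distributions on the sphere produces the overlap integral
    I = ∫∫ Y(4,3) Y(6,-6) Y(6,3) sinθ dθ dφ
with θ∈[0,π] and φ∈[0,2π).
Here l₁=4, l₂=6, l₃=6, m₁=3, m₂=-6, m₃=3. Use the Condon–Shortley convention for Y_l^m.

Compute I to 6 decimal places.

-0.119136

m-sum 0 ✓  L=16 even ✓  2≤6≤10 ✓
Π(2lᵢ+1) = 9×13×13 = 1521
triangle coeff Δ(4,6,6) = 1/15315300
Σ_t [0,4]: t=0:+1/829440 t=1:−1/25920 t=2:+1/9216 t=3:−1/25920 t=4:+1/829440 = 7/207360
(3j)²=28/2431 [(4 6 6; 0 0 0)], sign=+1
Σ_t [0,0]: t=0:+1/5806080 = 1/5806080
(3j)²=9/884 [(4 6 6; 3 -6 3)], sign=-1
⇒ 4πI² = 567/3179
I = (-1)√(567/3179/(4π)) = -0.11913554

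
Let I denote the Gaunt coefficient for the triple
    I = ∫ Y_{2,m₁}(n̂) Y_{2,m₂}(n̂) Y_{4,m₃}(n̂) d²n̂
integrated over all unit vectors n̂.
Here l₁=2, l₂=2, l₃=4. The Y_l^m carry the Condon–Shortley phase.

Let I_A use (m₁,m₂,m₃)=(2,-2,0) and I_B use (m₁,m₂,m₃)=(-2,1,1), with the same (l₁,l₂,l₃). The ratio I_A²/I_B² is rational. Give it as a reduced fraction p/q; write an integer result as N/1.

Same 2,2,4: normalisation and zero-m 3j drop out of the ratio.
A: Δ: 0! 4! 4! / 9! → 1/630; sum: t=0:+1/576 = 1/576; 3j²(2 2 4; 2 -2 0) = Δ·Π!·Σ² = 1/630  (sign +1)
B: Δ: 0! 4! 4! / 9! → 1/630; sum: t=0:+1/144 = 1/144; 3j²(2 2 4; -2 1 1) = Δ·Π!·Σ² = 1/126  (sign -1)
I_A²/I_B² = (1/630)/(1/126) = 1/5

1/5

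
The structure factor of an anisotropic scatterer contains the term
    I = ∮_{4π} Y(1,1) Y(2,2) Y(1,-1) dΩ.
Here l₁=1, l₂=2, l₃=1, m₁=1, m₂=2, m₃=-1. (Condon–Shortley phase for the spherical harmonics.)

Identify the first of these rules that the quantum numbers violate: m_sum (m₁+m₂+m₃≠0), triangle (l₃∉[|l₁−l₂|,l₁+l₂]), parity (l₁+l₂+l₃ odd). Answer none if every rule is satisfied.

m_sum

azimuthal sum: 1 + 2 − 1 = 2  ✗
1 ≤ 1 ≤ 3 (triangle on l)
L = 1 + 2 + 1 = 4 (even)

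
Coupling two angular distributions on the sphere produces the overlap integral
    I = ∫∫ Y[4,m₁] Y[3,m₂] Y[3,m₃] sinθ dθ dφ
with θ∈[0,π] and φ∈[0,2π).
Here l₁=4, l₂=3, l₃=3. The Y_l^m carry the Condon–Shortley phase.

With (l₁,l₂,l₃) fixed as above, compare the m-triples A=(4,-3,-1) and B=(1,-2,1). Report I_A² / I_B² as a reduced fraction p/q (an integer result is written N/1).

21/16

l's match ⇒ only the (l;m) 3-j factors differ between A and B.
A: triangle coeff Δ(4,3,3) = 1/34650; Σ_t [0,0]: t=0:+1/1152 = 1/1152; (3j)²=1/33 [(4 3 3; 4 -3 -1)], sign=+1
B: triangle coeff Δ(4,3,3) = 1/34650; Σ_t [0,1]: t=0:+1/144 t=1:−1/48 = -1/72; (3j)²=16/693 [(4 3 3; 1 -2 1)], sign=-1
I_A²/I_B² = (1/33)/(16/693) = 21/16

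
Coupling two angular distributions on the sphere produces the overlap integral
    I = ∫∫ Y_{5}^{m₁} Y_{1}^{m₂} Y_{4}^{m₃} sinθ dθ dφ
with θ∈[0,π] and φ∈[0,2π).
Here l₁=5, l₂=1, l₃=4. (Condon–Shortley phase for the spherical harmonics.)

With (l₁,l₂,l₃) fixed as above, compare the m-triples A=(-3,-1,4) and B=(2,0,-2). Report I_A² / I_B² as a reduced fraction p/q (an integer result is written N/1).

Shared (l₁,l₂,l₃)=(5,1,4): N and (l;000)² cancel in I_A²/I_B².
A: Δ = 2!·8!·0!/11! = 1/495; Racah Σ t=0..0: t=0:+1/80640 = 1/80640; ⇒ 3j(5 1 4; -3 -1 4)² = 1/495, sgn +1
B: Δ = 2!·8!·0!/11! = 1/495; Racah Σ t=1..1: t=1:−1/1440 = -1/1440; ⇒ 3j(5 1 4; 2 0 -2)² = 7/165, sgn -1
I_A²/I_B² = (1/495)/(7/165) = 1/21

1/21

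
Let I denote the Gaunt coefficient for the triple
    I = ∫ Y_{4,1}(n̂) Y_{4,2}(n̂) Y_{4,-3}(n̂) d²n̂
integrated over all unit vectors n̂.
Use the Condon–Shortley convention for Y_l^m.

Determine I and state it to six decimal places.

-0.063661

Rules hold: Σm=0, L=12 even, 0≤4≤8.
N = 9·9·9 = 729
Δ = 4!·4!·4!/13! = 1/450450
Racah Σ t=0..4: t=0:+1/13824 t=1:−1/216 t=2:+1/64 t=3:−1/216 t=4:+1/13824 = 5/768
⇒ 3j(4 4 4; 0 0 0)² = 18/1001, sgn +1
Racah Σ t=2..3: t=2:+1/576 t=3:−1/864 = 1/1728
⇒ 3j(4 4 4; 1 2 -3)² = 5/1287, sgn -1
4πI² = N·(3j₀)²·(3jₘ)² = 7290/143143
I = -1·√(0.0509281/4π) = -0.06366105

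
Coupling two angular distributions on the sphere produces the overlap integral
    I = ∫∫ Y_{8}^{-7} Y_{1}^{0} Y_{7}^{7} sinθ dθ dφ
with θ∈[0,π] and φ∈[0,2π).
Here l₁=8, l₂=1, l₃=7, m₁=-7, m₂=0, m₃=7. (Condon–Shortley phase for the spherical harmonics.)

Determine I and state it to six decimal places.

Checks pass: Σm=0; 16 even; l₃=7∈[7,9].
(2·8+1)(2·1+1)(2·7+1) = 765
Δ: 2! 14! 0! / 17! → 1/2040
sum: t=1:−1/25401600 = -1/25401600
3j²(8 1 7; 0 0 0) = Δ·Π!·Σ² = 8/255  (sign +1)
sum: t=1:−1/87178291200 = -1/87178291200
3j²(8 1 7; -7 0 7) = Δ·Π!·Σ² = 1/136  (sign -1)
combine: 4πI² = 765·8/255·1/136 = 3/17
take √, sign -1: I = -0.11850352

-0.118504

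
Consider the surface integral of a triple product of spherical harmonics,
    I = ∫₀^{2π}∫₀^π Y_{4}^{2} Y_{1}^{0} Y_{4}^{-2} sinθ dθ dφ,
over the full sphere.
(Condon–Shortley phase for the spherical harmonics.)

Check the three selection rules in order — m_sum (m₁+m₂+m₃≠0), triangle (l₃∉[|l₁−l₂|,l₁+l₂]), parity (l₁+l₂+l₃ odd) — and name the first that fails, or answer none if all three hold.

m₁+m₂+m₃ = 2 + 0 − 2 = 0  ✓
triangle: |4−1|=3 ≤ l₃=4 ≤ 4+1=5  ✓
parity: l₁+l₂+l₃ = 9 is odd  ✗

parity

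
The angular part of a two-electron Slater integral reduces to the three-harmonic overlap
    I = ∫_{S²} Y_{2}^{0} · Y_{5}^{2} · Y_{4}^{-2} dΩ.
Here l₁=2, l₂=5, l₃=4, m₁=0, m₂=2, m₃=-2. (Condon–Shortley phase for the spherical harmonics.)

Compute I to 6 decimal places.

0.000000

l₁+l₂+l₃=11 is odd: 3j(l;000)=0 ⇒ I=0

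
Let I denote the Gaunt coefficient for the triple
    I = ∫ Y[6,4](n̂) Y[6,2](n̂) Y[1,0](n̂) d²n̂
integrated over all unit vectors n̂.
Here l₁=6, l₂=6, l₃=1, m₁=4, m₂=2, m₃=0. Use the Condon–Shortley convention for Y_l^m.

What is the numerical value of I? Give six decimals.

0.000000

4 + 2 + 0 = 6 ≠ 0: azimuthal integral kills it; I = 0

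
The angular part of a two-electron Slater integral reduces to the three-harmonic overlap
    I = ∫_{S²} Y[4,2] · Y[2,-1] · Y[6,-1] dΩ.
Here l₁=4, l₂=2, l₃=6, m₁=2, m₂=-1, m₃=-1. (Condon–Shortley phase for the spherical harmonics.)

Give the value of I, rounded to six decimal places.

-0.133065

m-sum 0 ✓  L=12 even ✓  2≤6≤6 ✓
Π(2lᵢ+1) = 9×5×13 = 585
triangle coeff Δ(4,2,6) = 1/6435
Σ_t [0,0]: t=0:+1/2304 = 1/2304
(3j)²=5/143 [(4 2 6; 0 0 0)], sign=+1
Σ_t [0,0]: t=0:+1/8640 = 1/8640
(3j)²=14/1287 [(4 2 6; 2 -1 -1)], sign=-1
⇒ 4πI² = 350/1573
I = (-1)√(350/1573/(4π)) = -0.13306527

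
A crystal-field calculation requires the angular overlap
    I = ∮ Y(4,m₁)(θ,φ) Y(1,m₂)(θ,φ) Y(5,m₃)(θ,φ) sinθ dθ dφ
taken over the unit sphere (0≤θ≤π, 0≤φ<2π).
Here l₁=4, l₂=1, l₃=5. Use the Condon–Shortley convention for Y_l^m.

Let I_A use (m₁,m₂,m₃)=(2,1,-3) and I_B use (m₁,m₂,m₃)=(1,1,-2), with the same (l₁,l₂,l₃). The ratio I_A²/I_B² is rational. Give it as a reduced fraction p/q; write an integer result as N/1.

Shared (l₁,l₂,l₃)=(4,1,5): N and (l;000)² cancel in I_A²/I_B².
A: Δ = 0!·8!·2!/11! = 1/495; Racah Σ t=0..0: t=0:+1/2880 = 1/2880; ⇒ 3j(4 1 5; 2 1 -3)² = 28/495, sgn +1
B: Δ = 0!·8!·2!/11! = 1/495; Racah Σ t=0..0: t=0:+1/1440 = 1/1440; ⇒ 3j(4 1 5; 1 1 -2)² = 7/165, sgn -1
I_A²/I_B² = (28/495)/(7/165) = 4/3

4/3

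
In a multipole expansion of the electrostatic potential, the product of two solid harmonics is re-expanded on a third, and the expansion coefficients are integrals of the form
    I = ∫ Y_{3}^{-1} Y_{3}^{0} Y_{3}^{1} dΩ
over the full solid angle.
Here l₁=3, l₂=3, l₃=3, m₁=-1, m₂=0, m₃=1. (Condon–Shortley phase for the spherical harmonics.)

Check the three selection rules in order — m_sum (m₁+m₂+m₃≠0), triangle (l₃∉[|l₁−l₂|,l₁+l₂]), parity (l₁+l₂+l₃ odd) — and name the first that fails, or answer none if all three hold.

parity

azimuthal sum: -1 + 0 + 1 = 0  ✓
0 ≤ 3 ≤ 6 (triangle on l)  ✓
L = 3 + 3 + 3 = 9 (odd)  ✗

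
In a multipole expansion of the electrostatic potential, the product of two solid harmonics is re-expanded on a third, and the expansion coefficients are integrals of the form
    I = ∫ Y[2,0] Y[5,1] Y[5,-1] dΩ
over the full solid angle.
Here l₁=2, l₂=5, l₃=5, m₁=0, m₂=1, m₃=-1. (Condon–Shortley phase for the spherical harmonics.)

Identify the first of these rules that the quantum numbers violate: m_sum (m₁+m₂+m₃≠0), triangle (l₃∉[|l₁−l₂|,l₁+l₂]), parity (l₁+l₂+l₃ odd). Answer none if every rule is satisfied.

none

azimuthal sum: 0 + 1 − 1 = 0  ✓
3 ≤ 5 ≤ 7 (triangle on l)  ✓
L = 2 + 5 + 5 = 12 (even)  ✓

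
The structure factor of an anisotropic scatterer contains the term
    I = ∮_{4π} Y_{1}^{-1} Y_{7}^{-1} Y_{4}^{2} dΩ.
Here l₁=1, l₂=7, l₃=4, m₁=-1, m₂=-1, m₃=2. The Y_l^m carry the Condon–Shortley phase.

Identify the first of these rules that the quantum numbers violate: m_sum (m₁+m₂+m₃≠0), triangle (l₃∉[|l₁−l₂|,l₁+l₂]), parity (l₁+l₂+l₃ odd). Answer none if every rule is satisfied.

m₁+m₂+m₃ = -1 − 1 + 2 = 0  ✓
triangle: |1−7|=6 ≤ l₃=4 ≤ 1+7=8  ✗
parity: l₁+l₂+l₃ = 12 is even

triangle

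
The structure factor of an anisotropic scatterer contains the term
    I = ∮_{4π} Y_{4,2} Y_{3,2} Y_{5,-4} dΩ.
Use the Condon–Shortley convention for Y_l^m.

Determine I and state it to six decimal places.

Checks pass: Σm=0; 12 even; l₃=5∈[1,7].
(2·4+1)(2·3+1)(2·5+1) = 693
Δ: 2! 6! 4! / 13! → 1/180180
sum: t=0:+1/576 t=1:−1/144 t=2:+1/576 = -1/288
3j²(4 3 5; 0 0 0) = Δ·Π!·Σ² = 20/1001  (sign +1)
sum: t=1:−1/2880 t=2:+1/8640 = -1/4320
3j²(4 3 5; 2 2 -4) = Δ·Π!·Σ² = 8/429  (sign +1)
combine: 4πI² = 693·20/1001·8/429 = 480/1859
take √, sign +1: I = 0.14334284

0.143343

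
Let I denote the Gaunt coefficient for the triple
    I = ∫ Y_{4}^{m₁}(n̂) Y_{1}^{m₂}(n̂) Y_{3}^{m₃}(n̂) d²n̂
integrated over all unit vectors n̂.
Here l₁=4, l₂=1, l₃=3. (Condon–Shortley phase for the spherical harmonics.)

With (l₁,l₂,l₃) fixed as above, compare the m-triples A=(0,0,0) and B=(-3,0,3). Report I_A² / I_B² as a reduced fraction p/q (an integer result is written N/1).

Same 4,1,3: normalisation and zero-m 3j drop out of the ratio.
A: Δ: 2! 6! 0! / 9! → 1/252; sum: t=1:−1/36 = -1/36; 3j²(4 1 3; 0 0 0) = Δ·Π!·Σ² = 4/63  (sign +1)
B: Δ: 2! 6! 0! / 9! → 1/252; sum: t=1:−1/720 = -1/720; 3j²(4 1 3; -3 0 3) = Δ·Π!·Σ² = 1/36  (sign -1)
I_A²/I_B² = (4/63)/(1/36) = 16/7

16/7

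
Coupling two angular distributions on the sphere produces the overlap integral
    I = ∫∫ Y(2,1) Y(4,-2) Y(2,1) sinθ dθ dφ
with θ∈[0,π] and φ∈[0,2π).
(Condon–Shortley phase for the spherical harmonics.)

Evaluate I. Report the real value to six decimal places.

Checks pass: Σm=0; 8 even; l₃=2∈[2,6].
(2·2+1)(2·4+1)(2·2+1) = 225
Δ: 4! 0! 4! / 9! → 1/630
sum: t=2:+1/16 = 1/16
3j²(2 4 2; 0 0 0) = Δ·Π!·Σ² = 2/35  (sign +1)
sum: t=1:−1/36 = -1/36
3j²(2 4 2; 1 -2 1) = Δ·Π!·Σ² = 4/63  (sign +1)
combine: 4πI² = 225·2/35·4/63 = 40/49
take √, sign +1: I = 0.25487487

0.254875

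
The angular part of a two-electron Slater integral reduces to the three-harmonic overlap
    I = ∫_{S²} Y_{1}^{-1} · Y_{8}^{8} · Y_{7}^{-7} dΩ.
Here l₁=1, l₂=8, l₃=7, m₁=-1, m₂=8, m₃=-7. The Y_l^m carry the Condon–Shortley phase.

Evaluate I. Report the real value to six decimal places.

0.335179

Checks pass: Σm=0; 16 even; l₃=7∈[7,9].
(2·1+1)(2·8+1)(2·7+1) = 765
Δ: 2! 0! 14! / 17! → 1/2040
sum: t=1:−1/25401600 = -1/25401600
3j²(1 8 7; 0 0 0) = Δ·Π!·Σ² = 8/255  (sign +1)
sum: t=2:+1/174356582400 = 1/174356582400
3j²(1 8 7; -1 8 -7) = Δ·Π!·Σ² = 1/17  (sign +1)
combine: 4πI² = 765·8/255·1/17 = 24/17
take √, sign +1: I = 0.33517856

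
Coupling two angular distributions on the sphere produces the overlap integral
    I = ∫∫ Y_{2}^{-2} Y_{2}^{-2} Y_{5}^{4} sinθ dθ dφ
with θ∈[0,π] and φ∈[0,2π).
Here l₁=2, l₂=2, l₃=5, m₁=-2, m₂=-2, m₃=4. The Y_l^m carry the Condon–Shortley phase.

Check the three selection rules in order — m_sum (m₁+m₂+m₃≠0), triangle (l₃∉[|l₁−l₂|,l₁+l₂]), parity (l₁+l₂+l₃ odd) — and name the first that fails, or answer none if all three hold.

azimuthal sum: -2 − 2 + 4 = 0  ✓
0 ≤ 5 ≤ 4 (triangle on l)  ✗
L = 2 + 2 + 5 = 9 (odd)

triangle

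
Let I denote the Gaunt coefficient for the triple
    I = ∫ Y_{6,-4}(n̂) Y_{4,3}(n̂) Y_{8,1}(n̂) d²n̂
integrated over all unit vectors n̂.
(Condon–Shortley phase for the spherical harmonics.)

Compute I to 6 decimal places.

Checks pass: Σm=0; 18 even; l₃=8∈[2,10].
(2·6+1)(2·4+1)(2·8+1) = 1989
Δ: 2! 10! 6! / 19! → 1/23279256
sum: t=0:+1/1658880 t=1:−1/518400 t=2:+1/1658880 = -1/1382400
3j²(6 4 8; 0 0 0) = Δ·Π!·Σ² = 504/46189  (sign -1)
sum: t=1:−1/261273600 t=2:+1/19353600 = 1/20901888
3j²(6 4 8; -4 3 1) = Δ·Π!·Σ² = 21875/3325608  (sign -1)
combine: 4πI² = 1989·504/46189·21875/3325608 = 1378125/9653501
take √, sign +1: I = 0.10658521

0.106585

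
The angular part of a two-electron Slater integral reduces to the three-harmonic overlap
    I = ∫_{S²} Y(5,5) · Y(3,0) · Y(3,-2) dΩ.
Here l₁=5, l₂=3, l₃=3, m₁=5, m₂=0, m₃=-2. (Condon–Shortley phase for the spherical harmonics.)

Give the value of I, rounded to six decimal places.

0.000000

Σmᵢ = 3 ≠ 0, so the φ-integral vanishes; I = 0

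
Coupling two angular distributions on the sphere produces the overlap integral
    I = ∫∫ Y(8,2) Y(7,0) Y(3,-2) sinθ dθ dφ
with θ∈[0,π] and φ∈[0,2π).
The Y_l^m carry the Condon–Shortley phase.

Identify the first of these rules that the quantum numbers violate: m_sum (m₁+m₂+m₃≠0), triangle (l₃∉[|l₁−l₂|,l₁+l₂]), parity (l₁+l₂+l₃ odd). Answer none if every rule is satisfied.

none

azimuthal sum: 2 + 0 − 2 = 0  ✓
1 ≤ 3 ≤ 15 (triangle on l)  ✓
L = 8 + 7 + 3 = 18 (even)  ✓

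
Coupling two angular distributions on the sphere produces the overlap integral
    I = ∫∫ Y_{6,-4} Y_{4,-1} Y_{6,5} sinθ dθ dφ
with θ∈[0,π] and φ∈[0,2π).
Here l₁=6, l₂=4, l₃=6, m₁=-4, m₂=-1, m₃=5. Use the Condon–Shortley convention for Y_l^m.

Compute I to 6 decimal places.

0.047465

Rules hold: Σm=0, L=16 even, 2≤6≤10.
N = 13·9·13 = 1521
Δ = 4!·8!·4!/17! = 1/15315300
Racah Σ t=0..4: t=0:+1/829440 t=1:−1/25920 t=2:+1/9216 t=3:−1/25920 t=4:+1/829440 = 7/207360
⇒ 3j(6 4 6; 0 0 0)² = 28/2431, sgn +1
Racah Σ t=2..3: t=2:+1/967680 t=3:−1/725760 = -1/2903040
⇒ 3j(6 4 6; -4 -1 5)² = 5/3094, sgn +1
4πI² = N·(3j₀)²·(3jₘ)² = 90/3179
I = +1·√(0.0283108/4π) = 0.04746473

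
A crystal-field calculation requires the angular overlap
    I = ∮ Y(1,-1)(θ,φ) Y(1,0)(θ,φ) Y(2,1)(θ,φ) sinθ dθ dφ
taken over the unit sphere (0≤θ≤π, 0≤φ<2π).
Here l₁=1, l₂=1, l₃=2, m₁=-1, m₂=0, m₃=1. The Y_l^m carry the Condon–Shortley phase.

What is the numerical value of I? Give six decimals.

Checks pass: Σm=0; 4 even; l₃=2∈[0,2].
(2·1+1)(2·1+1)(2·2+1) = 45
Δ: 0! 2! 2! / 5! → 1/30
sum: t=0:+1/1 = 1/1
3j²(1 1 2; 0 0 0) = Δ·Π!·Σ² = 2/15  (sign +1)
sum: t=0:+1/2 = 1/2
3j²(1 1 2; -1 0 1) = Δ·Π!·Σ² = 1/10  (sign -1)
combine: 4πI² = 45·2/15·1/10 = 3/5
take √, sign -1: I = -0.21850969

-0.218510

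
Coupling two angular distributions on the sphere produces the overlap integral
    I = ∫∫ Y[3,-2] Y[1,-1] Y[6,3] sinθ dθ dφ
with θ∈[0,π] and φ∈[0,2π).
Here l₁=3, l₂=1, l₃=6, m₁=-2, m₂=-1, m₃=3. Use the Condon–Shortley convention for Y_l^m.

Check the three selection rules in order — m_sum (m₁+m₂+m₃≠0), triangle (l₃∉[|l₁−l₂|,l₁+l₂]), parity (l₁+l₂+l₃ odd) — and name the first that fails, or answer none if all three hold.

triangle

Σmᵢ = 0  ✓
l₃∈[|l₁−l₂|,l₁+l₂]=[2,4], have l₃=6  ✗
Σlᵢ = 10 ⇒ even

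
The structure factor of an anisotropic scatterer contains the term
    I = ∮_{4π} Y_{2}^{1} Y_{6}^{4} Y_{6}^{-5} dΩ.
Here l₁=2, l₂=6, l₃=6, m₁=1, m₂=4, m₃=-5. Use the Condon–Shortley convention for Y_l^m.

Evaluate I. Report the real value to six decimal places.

Rules hold: Σm=0, L=14 even, 4≤6≤8.
N = 5·13·13 = 845
Δ = 2!·2!·10!/15! = 1/90090
Racah Σ t=0..2: t=0:+1/69120 t=1:−1/14400 t=2:+1/69120 = -7/172800
⇒ 3j(2 6 6; 0 0 0)² = 14/715, sgn -1
Racah Σ t=0..1: t=0:+1/7257600 t=1:−1/725760 = -1/806400
⇒ 3j(2 6 6; 1 4 -5)² = 27/910, sgn +1
4πI² = N·(3j₀)²·(3jₘ)² = 27/55
I = -1·√(0.490909/4π) = -0.19764945

-0.197649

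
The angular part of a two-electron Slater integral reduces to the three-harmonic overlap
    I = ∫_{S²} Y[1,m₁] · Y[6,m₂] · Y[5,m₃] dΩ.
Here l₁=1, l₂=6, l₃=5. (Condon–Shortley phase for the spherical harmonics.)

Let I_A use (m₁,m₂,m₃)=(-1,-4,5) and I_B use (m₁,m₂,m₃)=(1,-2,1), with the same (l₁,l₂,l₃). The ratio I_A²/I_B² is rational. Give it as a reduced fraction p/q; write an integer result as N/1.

1/28

Same 1,6,5: normalisation and zero-m 3j drop out of the ratio.
A: Δ: 2! 0! 10! / 13! → 1/858; sum: t=2:+1/7257600 = 1/7257600; 3j²(1 6 5; -1 -4 5) = Δ·Π!·Σ² = 1/858  (sign +1)
B: Δ: 2! 0! 10! / 13! → 1/858; sum: t=0:+1/34560 = 1/34560; 3j²(1 6 5; 1 -2 1) = Δ·Π!·Σ² = 14/429  (sign +1)
I_A²/I_B² = (1/858)/(14/429) = 1/28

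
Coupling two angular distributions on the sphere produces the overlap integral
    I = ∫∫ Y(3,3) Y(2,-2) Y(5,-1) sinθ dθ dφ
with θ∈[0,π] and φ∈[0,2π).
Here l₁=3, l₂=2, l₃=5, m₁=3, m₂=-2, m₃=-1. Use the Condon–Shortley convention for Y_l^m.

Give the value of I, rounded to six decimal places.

-0.023961

Rules hold: Σm=0, L=10 even, 1≤5≤5.
N = 7·5·11 = 385
Δ = 0!·6!·4!/11! = 1/2310
Racah Σ t=0..0: t=0:+1/144 = 1/144
⇒ 3j(3 2 5; 0 0 0)² = 10/231, sgn -1
Racah Σ t=0..0: t=0:+1/17280 = 1/17280
⇒ 3j(3 2 5; 3 -2 -1)² = 1/2310, sgn +1
4πI² = N·(3j₀)²·(3jₘ)² = 5/693
I = -1·√(0.00721501/4π) = -0.02396147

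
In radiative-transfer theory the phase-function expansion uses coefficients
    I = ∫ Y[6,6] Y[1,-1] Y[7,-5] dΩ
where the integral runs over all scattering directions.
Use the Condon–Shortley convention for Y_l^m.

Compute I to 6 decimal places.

-0.034990

Rules hold: Σm=0, L=14 even, 5≤7≤7.
N = 13·3·15 = 585
Δ = 0!·12!·2!/15! = 1/1365
Racah Σ t=0..0: t=0:+1/518400 = 1/518400
⇒ 3j(6 1 7; 0 0 0)² = 7/195, sgn -1
Racah Σ t=0..0: t=0:+1/958003200 = 1/958003200
⇒ 3j(6 1 7; 6 -1 -5)² = 1/1365, sgn +1
4πI² = N·(3j₀)²·(3jₘ)² = 1/65
I = -1·√(0.0153846/4π) = -0.03498955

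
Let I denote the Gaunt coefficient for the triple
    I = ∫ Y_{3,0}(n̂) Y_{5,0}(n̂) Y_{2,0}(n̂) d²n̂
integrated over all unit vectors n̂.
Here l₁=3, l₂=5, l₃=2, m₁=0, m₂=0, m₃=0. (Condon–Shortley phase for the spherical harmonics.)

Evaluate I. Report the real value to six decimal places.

Checks pass: Σm=0; 10 even; l₃=2∈[2,8].
(2·3+1)(2·5+1)(2·2+1) = 385
Δ: 6! 0! 4! / 11! → 1/2310
sum: t=3:−1/144 = -1/144
3j²(3 5 2; 0 0 0) = Δ·Π!·Σ² = 10/231  (sign -1)
(m-triple is (0,0,0) — same symbol as above.)
combine: 4πI² = 385·10/231·10/231 = 500/693
take √, sign +1: I = 0.23961470

0.239615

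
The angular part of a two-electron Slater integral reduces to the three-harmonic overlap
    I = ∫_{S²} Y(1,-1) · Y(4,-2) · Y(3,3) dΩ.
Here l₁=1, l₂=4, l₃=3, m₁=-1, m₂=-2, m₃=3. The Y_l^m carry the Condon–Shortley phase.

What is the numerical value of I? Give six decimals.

Rules hold: Σm=0, L=8 even, 3≤3≤5.
N = 3·9·7 = 189
Δ = 2!·0!·6!/9! = 1/252
Racah Σ t=1..1: t=1:−1/36 = -1/36
⇒ 3j(1 4 3; 0 0 0)² = 4/63, sgn +1
Racah Σ t=2..2: t=2:+1/1440 = 1/1440
⇒ 3j(1 4 3; -1 -2 3)² = 1/252, sgn +1
4πI² = N·(3j₀)²·(3jₘ)² = 1/21
I = +1·√(0.047619/4π) = 0.06155813

0.061558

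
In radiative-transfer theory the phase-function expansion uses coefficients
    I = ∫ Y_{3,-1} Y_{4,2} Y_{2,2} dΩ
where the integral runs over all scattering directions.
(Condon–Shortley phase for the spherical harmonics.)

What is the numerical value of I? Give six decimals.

0.000000

-1 + 2 + 2 = 3 ≠ 0: azimuthal integral kills it; I = 0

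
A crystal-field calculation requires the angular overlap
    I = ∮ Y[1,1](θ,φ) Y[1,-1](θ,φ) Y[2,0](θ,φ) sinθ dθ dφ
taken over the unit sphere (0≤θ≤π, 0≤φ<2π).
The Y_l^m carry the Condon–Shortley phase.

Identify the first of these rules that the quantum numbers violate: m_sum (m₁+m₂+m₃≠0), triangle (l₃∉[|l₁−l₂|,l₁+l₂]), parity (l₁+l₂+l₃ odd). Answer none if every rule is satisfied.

none

m₁+m₂+m₃ = 1 − 1 + 0 = 0  ✓
triangle: |1−1|=0 ≤ l₃=2 ≤ 1+1=2  ✓
parity: l₁+l₂+l₃ = 4 is even  ✓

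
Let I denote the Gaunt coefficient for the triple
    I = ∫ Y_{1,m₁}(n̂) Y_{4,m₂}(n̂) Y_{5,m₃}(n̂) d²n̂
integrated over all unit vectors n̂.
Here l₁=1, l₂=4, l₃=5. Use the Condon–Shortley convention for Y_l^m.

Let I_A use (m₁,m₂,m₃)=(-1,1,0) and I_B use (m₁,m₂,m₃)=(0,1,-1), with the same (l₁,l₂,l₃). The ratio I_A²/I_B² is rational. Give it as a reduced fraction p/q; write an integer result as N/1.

Shared (l₁,l₂,l₃)=(1,4,5): N and (l;000)² cancel in I_A²/I_B².
A: Δ = 0!·2!·8!/11! = 1/495; Racah Σ t=0..0: t=0:+1/1440 = 1/1440; ⇒ 3j(1 4 5; -1 1 0)² = 2/99, sgn -1
B: Δ = 0!·2!·8!/11! = 1/495; Racah Σ t=0..0: t=0:+1/720 = 1/720; ⇒ 3j(1 4 5; 0 1 -1)² = 8/165, sgn +1
I_A²/I_B² = (2/99)/(8/165) = 5/12

5/12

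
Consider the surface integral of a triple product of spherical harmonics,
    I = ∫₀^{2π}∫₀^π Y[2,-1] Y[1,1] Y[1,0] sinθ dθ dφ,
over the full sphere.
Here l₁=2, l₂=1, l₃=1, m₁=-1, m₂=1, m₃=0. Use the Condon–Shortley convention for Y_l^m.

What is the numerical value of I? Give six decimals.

-0.218510

m-sum 0 ✓  L=4 even ✓  1≤1≤3 ✓
Π(2lᵢ+1) = 5×3×3 = 45
triangle coeff Δ(2,1,1) = 1/30
Σ_t [1,1]: t=1:−1/1 = -1/1
(3j)²=2/15 [(2 1 1; 0 0 0)], sign=+1
Σ_t [2,2]: t=2:+1/2 = 1/2
(3j)²=1/10 [(2 1 1; -1 1 0)], sign=-1
⇒ 4πI² = 3/5
I = (-1)√(3/5/(4π)) = -0.21850969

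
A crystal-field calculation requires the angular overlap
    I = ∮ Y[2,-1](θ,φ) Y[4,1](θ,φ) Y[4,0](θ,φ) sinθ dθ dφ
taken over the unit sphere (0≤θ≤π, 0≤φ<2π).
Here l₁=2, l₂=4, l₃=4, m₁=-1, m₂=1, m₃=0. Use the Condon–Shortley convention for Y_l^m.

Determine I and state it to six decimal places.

m-sum 0 ✓  L=10 even ✓  2≤4≤6 ✓
Π(2lᵢ+1) = 5×9×9 = 405
triangle coeff Δ(2,4,4) = 1/13860
Σ_t [0,2]: t=0:+1/192 t=1:−1/36 t=2:+1/192 = -5/288
(3j)²=20/693 [(2 4 4; 0 0 0)], sign=-1
Σ_t [1,2]: t=1:−1/96 t=2:+1/72 = 1/288
(3j)²=1/462 [(2 4 4; -1 1 0)], sign=+1
⇒ 4πI² = 150/5929
I = (-1)√(150/5929/(4π)) = -0.04486937

-0.044869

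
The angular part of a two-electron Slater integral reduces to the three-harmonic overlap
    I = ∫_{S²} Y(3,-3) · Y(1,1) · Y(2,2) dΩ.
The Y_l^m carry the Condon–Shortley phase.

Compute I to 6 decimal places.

-0.319865

Rules hold: Σm=0, L=6 even, 2≤2≤4.
N = 7·3·5 = 105
Δ = 2!·4!·0!/7! = 1/105
Racah Σ t=1..1: t=1:−1/4 = -1/4
⇒ 3j(3 1 2; 0 0 0)² = 3/35, sgn -1
Racah Σ t=2..2: t=2:+1/48 = 1/48
⇒ 3j(3 1 2; -3 1 2)² = 1/7, sgn +1
4πI² = N·(3j₀)²·(3jₘ)² = 9/7
I = -1·√(1.28571/4π) = -0.31986543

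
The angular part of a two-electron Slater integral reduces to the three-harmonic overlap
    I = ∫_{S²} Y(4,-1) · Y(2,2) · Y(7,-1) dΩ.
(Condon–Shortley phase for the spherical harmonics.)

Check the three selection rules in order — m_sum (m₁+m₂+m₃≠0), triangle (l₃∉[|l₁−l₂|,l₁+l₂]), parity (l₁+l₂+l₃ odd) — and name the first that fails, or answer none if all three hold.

azimuthal sum: -1 + 2 − 1 = 0  ✓
2 ≤ 7 ≤ 6 (triangle on l)  ✗
L = 4 + 2 + 7 = 13 (odd)

triangle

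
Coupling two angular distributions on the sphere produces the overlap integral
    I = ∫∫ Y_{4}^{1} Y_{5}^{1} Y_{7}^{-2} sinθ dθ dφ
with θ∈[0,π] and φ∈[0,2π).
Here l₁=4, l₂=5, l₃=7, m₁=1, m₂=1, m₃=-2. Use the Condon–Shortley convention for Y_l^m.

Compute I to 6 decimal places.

0.139430

m-sum 0 ✓  L=16 even ✓  1≤7≤9 ✓
Π(2lᵢ+1) = 9×11×15 = 1485
triangle coeff Δ(4,5,7) = 1/6126120
Σ_t [0,2]: t=0:+1/69120 t=1:−1/20736 t=2:+1/69120 = -1/51840
(3j)²=280/21879 [(4 5 7; 0 0 0)], sign=+1
Σ_t [0,2]: t=0:+1/103680 t=1:−1/34560 t=2:+1/138240 = -1/82944
(3j)²=125/9724 [(4 5 7; 1 1 -2)], sign=+1
⇒ 4πI² = 131250/537251
I = (+1)√(131250/537251/(4π)) = 0.13942996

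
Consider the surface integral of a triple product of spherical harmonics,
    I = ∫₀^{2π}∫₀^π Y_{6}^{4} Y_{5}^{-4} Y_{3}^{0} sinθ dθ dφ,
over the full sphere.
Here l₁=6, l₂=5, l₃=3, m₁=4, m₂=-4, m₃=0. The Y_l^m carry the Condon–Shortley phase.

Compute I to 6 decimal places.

Checks pass: Σm=0; 14 even; l₃=3∈[1,11].
(2·6+1)(2·5+1)(2·3+1) = 1001
Δ: 8! 4! 2! / 15! → 1/675675
sum: t=3:−1/8640 t=4:+1/2304 t=5:−1/8640 = 7/34560
3j²(6 5 3; 0 0 0) = Δ·Π!·Σ² = 7/429  (sign -1)
sum: t=0:+1/161280 t=1:−1/60480 = -1/96768
3j²(6 5 3; 4 -4 0) = Δ·Π!·Σ² = 15/1001  (sign +1)
combine: 4πI² = 1001·7/429·15/1001 = 35/143
take √, sign -1: I = -0.13956004

-0.139560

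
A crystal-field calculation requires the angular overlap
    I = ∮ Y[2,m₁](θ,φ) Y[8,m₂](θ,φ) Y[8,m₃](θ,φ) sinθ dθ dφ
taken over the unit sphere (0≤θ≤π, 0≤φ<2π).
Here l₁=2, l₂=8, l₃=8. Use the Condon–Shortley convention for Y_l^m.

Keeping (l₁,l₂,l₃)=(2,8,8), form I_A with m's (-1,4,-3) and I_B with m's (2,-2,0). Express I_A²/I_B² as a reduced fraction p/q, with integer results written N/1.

7/12

Same 2,8,8: normalisation and zero-m 3j drop out of the ratio.
A: Δ: 2! 2! 14! / 19! → 1/348840; sum: t=1:−1/479001600 t=2:+1/174182400 = 1/273715200; 3j²(2 8 8; -1 4 -3) = Δ·Π!·Σ² = 49/3876  (sign -1)
B: Δ: 2! 2! 14! / 19! → 1/348840; sum: t=0:+1/116121600 = 1/116121600; 3j²(2 8 8; 2 -2 0) = Δ·Π!·Σ² = 7/323  (sign +1)
I_A²/I_B² = (49/3876)/(7/323) = 7/12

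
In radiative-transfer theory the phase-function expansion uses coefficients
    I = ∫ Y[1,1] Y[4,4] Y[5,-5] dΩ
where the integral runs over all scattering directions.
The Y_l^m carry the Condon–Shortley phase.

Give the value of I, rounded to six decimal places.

-0.329416

Rules hold: Σm=0, L=10 even, 3≤5≤5.
N = 3·9·11 = 297
Δ = 0!·2!·8!/11! = 1/495
Racah Σ t=0..0: t=0:+1/576 = 1/576
⇒ 3j(1 4 5; 0 0 0)² = 5/99, sgn -1
Racah Σ t=0..0: t=0:+1/80640 = 1/80640
⇒ 3j(1 4 5; 1 4 -5)² = 1/11, sgn +1
4πI² = N·(3j₀)²·(3jₘ)² = 15/11
I = -1·√(1.36364/4π) = -0.32941575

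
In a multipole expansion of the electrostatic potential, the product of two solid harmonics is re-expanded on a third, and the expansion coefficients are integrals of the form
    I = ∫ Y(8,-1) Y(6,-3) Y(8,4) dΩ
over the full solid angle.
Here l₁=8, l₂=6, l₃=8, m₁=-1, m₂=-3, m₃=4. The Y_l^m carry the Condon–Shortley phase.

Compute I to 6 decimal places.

-0.114988

Checks pass: Σm=0; 22 even; l₃=8∈[2,14].
(2·8+1)(2·6+1)(2·8+1) = 3757
Δ: 6! 10! 6! / 23! → 1/13742520792
sum: t=0:+1/41803776000 t=1:−1/435456000 t=2:+1/39813120 t=3:−1/18662400 t=4:+1/39813120 t=5:−1/435456000 t=6:+1/41803776000 = -11/1393459200
3j²(8 6 8; 0 0 0) = Δ·Π!·Σ² = 600/96577  (sign -1)
sum: t=0:+1/9405849600 t=1:−1/464486400 t=2:+1/174182400 t=3:−1/447897600 = 11/7524679680
3j²(8 6 8; -1 -3 4) = Δ·Π!·Σ² = 1375/193154  (sign +1)
combine: 4πI² = 3757·600/96577·1375/193154 = 412500/2482597
take √, sign -1: I = -0.11498837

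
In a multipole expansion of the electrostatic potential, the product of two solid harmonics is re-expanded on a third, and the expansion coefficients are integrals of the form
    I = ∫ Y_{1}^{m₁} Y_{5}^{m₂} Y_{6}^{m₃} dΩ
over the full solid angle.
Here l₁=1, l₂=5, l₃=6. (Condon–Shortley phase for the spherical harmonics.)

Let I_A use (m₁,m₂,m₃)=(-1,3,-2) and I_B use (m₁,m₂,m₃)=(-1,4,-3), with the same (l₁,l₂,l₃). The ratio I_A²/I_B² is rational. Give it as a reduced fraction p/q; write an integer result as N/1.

2/1

Shared (l₁,l₂,l₃)=(1,5,6): N and (l;000)² cancel in I_A²/I_B².
A: Δ = 0!·2!·10!/13! = 1/858; Racah Σ t=0..0: t=0:+1/161280 = 1/161280; ⇒ 3j(1 5 6; -1 3 -2)² = 1/143, sgn +1
B: Δ = 0!·2!·10!/13! = 1/858; Racah Σ t=0..0: t=0:+1/725760 = 1/725760; ⇒ 3j(1 5 6; -1 4 -3)² = 1/286, sgn -1
I_A²/I_B² = (1/143)/(1/286) = 2/1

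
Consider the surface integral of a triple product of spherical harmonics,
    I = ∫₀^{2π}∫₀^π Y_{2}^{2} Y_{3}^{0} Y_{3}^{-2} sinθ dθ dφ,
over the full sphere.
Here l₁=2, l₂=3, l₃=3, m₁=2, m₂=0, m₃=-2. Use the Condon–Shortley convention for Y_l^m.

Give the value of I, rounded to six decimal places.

-0.188063

m-sum 0 ✓  L=8 even ✓  1≤3≤5 ✓
Π(2lᵢ+1) = 5×7×7 = 245
triangle coeff Δ(2,3,3) = 1/3780
Σ_t [0,2]: t=0:+1/24 t=1:−1/4 t=2:+1/24 = -1/6
(3j)²=4/105 [(2 3 3; 0 0 0)], sign=+1
Σ_t [0,0]: t=0:+1/24 = 1/24
(3j)²=1/21 [(2 3 3; 2 0 -2)], sign=-1
⇒ 4πI² = 4/9
I = (-1)√(4/9/(4π)) = -0.18806319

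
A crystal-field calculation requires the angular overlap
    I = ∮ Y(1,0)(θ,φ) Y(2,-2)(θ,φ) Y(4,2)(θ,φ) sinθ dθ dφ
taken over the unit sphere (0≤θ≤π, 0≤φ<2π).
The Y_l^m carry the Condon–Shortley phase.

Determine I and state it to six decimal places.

0.000000

triangle: need 1≤l₃≤3, have 4; I=0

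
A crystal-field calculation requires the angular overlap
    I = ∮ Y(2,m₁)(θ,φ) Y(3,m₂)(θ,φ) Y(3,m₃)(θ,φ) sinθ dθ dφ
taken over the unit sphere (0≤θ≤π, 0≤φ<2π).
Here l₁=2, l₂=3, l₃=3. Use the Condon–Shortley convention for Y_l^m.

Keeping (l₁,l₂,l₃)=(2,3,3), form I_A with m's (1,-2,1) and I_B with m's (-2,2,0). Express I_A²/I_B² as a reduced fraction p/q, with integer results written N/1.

3/4

l's match ⇒ only the (l;m) 3-j factors differ between A and B.
A: triangle coeff Δ(2,3,3) = 1/3780; Σ_t [0,1]: t=0:+1/12 t=1:−1/48 = 1/16; (3j)²=1/28 [(2 3 3; 1 -2 1)], sign=+1
B: triangle coeff Δ(2,3,3) = 1/3780; Σ_t [2,2]: t=2:+1/24 = 1/24; (3j)²=1/21 [(2 3 3; -2 2 0)], sign=-1
I_A²/I_B² = (1/28)/(1/21) = 3/4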